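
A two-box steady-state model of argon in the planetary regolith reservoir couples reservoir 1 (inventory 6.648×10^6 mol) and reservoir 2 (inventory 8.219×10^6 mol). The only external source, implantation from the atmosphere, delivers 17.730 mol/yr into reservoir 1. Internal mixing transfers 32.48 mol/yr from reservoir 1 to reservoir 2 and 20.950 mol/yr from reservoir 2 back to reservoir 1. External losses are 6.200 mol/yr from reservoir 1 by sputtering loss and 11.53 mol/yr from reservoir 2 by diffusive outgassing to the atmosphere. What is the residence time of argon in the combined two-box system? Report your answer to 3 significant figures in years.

Treat the two boxes together as one reservoir: the mixing fluxes between them are internal recycling, so τ = ΣM / Σ(external losses).
M_total = 6.648×10^6 + 8.219×10^6 = 1.4867×10^7 mol.
ΣF_external_out = 6.200 + 11.53 = 17.730 mol/yr.
τ = M_total / ΣF_ext = 1.4867×10^7 / 17.730 = 838500 yr.

839000 yr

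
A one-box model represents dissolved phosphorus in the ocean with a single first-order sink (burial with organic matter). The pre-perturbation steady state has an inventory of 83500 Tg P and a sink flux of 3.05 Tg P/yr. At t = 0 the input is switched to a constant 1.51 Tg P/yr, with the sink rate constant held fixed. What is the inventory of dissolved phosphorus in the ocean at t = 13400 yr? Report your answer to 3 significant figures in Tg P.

The sink rate constant is k = F₀/M₀ = 3.05/83500 = 3.653×10^-5 yr⁻¹.
Solving dM/dt = F₁ − kM with M(0) = M₀ gives M(t) = F₁/k + (M₀ − F₁/k)·e^(−kt).
F₁/k = 1.51/3.653×10^-5 = 41339 Tg P; kt = 3.653×10^-5 × 13400 = 0.4895, e^(−kt) = 0.6130.
M(13400) = 41339 + (83500 − 41339) × 0.6130 = 41339 + 25840 = 67182 Tg P.

67200 Tg P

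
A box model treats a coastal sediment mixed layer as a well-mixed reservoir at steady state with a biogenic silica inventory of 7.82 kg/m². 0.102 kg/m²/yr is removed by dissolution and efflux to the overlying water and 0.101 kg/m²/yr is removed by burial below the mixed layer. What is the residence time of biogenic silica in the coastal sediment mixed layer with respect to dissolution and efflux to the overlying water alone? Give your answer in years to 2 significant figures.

77 yr

Residence time with respect to a single sink: τ = M / F_sink.
τ = 7.82 / 0.102 = 76.67 yr.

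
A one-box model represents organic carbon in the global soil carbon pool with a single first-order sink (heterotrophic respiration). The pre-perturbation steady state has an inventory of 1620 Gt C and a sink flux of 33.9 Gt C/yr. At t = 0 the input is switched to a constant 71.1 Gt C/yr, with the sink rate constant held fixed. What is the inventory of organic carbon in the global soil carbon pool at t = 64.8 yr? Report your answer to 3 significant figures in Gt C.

Residence time τ = M₀/F₀ = 47.79 yr. The eventual steady state is M_∞ = M₀·(F₁/F₀) = 1620 × 71.1/33.9 = 3397.7 Gt C.
The anomaly ΔM(t) = M(t) − M_∞ decays as ΔM₀·e^(−t/τ) with ΔM₀ = 1620 − 3397.7 = −1778 Gt C.
At t = 64.8 yr, e^(−t/τ) = e^(−1.356) = 0.2577, so ΔM = −458.1 Gt C and M = 3397.7 − 458.1 = 2939.6 Gt C.

2940 Gt C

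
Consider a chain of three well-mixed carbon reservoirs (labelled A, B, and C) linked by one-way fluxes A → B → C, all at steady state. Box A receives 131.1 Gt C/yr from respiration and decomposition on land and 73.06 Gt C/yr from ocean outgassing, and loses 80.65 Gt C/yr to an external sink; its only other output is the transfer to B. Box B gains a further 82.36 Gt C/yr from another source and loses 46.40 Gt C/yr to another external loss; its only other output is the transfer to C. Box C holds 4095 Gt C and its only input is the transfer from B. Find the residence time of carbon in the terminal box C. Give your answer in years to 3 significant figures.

25.7 yr

Box A: F(A→B) = (131.1 + 73.06) − 80.65 = 123.51 Gt C/yr.
Box B: F(B→C) = (123.51 + 82.36) − 46.40 = 159.47 Gt C/yr.
Box C throughput = its input = 159.47 Gt C/yr; τ = 4095 / 159.47 = 25.68 yr.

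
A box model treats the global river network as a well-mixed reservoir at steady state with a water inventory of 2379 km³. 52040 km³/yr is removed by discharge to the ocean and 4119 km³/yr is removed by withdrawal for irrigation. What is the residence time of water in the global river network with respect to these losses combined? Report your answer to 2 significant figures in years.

Total removal = 52040 + 4119 = 56159 km³/yr.
τ = M / ΣF_out = 2379 / 56159 = 0.04236 yr.

0.042 yr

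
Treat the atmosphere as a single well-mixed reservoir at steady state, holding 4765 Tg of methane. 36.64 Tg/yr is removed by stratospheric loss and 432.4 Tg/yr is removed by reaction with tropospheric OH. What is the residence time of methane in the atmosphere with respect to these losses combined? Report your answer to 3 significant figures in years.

10.2 yr

Total removal = 36.64 + 432.4 = 469.04 Tg/yr.
τ = M / ΣF_out = 4765 / 469.04 = 10.16 yr.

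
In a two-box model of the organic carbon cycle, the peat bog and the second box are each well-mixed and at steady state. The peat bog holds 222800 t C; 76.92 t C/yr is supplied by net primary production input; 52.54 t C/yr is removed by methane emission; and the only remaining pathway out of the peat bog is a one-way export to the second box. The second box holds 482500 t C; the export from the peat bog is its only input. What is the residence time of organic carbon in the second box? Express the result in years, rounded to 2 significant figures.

20000 yr

Balance the peat bog: ΣF_in = 76.920 t C/yr.
Export to the second box = ΣF_in − (52.54) = 24.380 t C/yr.
At steady state the output of the second box equals its input, 24.380 t C/yr.
τ = M / F = 482500 / 24.380 = 19790 yr.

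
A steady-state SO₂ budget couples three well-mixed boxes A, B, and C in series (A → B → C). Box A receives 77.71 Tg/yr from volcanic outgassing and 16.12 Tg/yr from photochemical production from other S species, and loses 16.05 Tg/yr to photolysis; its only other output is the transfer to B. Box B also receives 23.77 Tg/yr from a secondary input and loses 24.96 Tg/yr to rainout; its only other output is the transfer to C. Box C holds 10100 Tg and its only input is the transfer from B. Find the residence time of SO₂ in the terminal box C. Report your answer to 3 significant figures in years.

132 yr

Box A: F(A→B) = (77.71 + 16.12) − 16.05 = 77.780 Tg/yr.
Box B: F(B→C) = (77.780 + 23.77) − 24.96 = 76.590 Tg/yr.
Box C throughput = its input = 76.590 Tg/yr; τ = 10100 / 76.590 = 131.9 yr.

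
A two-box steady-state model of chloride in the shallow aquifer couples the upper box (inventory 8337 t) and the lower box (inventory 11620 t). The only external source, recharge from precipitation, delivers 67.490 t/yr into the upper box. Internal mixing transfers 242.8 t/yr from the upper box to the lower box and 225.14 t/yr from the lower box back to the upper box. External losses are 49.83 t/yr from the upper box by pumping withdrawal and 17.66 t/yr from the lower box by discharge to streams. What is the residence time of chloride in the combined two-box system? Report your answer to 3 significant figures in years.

296 yr

For the system as a whole, the A↔B exchange is internal and contributes nothing to the throughput; only the external sinks remove mass.
M_total = 8337 + 11620 = 19957 t.
ΣF_external_out = 49.83 + 17.66 = 67.490 t/yr.
τ = M_total / ΣF_ext = 19957 / 67.490 = 295.7 yr.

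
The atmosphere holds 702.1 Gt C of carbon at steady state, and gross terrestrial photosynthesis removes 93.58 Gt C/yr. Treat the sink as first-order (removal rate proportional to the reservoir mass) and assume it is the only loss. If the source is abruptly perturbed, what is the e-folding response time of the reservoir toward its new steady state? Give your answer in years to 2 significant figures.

For a linear reservoir the response time equals the residence time τ = M/F.
τ = 702.1 / 93.58 = 7.503 yr.

7.5 yr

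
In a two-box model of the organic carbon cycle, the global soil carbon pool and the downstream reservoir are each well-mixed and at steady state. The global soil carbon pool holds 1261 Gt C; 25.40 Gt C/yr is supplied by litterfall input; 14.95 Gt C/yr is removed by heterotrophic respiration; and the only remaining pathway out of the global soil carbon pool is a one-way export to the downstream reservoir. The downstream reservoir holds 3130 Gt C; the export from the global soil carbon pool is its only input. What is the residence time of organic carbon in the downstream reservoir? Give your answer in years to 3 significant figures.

300 yr

Balance the global soil carbon pool: ΣF_in = 25.400 Gt C/yr.
Export to the downstream reservoir = ΣF_in − (14.95) = 10.450 Gt C/yr.
At steady state the output of the downstream reservoir equals its input, 10.450 Gt C/yr.
τ = M / F = 3130 / 10.450 = 299.5 yr.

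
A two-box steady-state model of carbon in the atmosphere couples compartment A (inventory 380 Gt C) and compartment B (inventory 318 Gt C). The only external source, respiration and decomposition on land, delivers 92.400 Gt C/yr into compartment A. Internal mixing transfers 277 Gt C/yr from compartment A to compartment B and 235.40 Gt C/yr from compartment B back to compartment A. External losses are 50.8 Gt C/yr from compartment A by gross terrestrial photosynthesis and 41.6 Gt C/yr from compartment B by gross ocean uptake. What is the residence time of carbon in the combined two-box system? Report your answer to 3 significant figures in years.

Treat the two boxes together as one reservoir: the mixing fluxes between them are internal recycling, so τ = ΣM / Σ(external losses).
M_total = 380 + 318 = 698.00 Gt C.
ΣF_external_out = 50.8 + 41.6 = 92.400 Gt C/yr.
τ = M_total / ΣF_ext = 698.00 / 92.400 = 7.554 yr.

7.55 yr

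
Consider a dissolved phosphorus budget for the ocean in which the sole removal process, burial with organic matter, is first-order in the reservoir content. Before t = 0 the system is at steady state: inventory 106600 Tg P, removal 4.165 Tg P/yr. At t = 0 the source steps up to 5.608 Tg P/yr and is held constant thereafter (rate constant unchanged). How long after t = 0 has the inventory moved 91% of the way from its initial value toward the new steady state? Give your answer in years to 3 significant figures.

τ = M₀/F₀ = 106600/4.165 = 25590 yr.
The remaining gap fraction is e^(−t/τ); 91% covered ⇒ e^(−t/τ) = 0.0900.
t = −τ ln(0.0900) = 25590 × 2.408 = 61630 yr.

61600 yr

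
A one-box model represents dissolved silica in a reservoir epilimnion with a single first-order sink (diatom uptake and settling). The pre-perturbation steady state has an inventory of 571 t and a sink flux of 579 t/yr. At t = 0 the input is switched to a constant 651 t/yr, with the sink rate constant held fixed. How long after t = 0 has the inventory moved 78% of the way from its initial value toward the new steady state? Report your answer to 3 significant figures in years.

τ = M₀/F₀ = 571/579 = 0.9862 yr.
The remaining gap fraction is e^(−t/τ); 78% covered ⇒ e^(−t/τ) = 0.220.
t = −τ ln(0.220) = 0.9862 × 1.514 = 1.493 yr.

1.49 yr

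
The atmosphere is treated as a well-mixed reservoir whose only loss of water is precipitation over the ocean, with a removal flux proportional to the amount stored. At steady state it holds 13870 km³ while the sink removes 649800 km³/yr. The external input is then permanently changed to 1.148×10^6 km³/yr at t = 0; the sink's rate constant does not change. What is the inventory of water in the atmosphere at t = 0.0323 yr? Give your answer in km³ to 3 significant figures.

Residence time τ = M₀/F₀ = 0.02135 yr. The eventual steady state is M_∞ = M₀·(F₁/F₀) = 13870 × 1.148×10^6/649800 = 24504 km³.
The anomaly ΔM(t) = M(t) − M_∞ decays as ΔM₀·e^(−t/τ) with ΔM₀ = 13870 − 24504 = −10630 km³.
At t = 0.0323 yr, e^(−t/τ) = e^(−1.513) = 0.2202, so ΔM = −2342 km³ and M = 24504 − 2342 = 22162 km³.

22200 km³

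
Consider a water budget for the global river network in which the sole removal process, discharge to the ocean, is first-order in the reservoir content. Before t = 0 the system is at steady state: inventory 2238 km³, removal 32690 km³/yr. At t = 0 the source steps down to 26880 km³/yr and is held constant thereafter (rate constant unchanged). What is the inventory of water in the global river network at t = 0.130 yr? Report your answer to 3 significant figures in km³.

τ = M₀/F₀ = 2238/32690 = 0.06846 yr; rate constant k = 1/τ.
New steady state M_∞ = F₁/k = F₁·τ = 26880 × 0.06846 = 1840.2 km³.
M(t) = M_∞ + (M₀ − M_∞)·e^(−t/τ); t/τ = 0.130/0.06846 = 1.899, so e^(−t/τ) = 0.1497.
M(t) = 1840.2 + 397.8 × 0.1497 = 1899.8 km³.

1900 km³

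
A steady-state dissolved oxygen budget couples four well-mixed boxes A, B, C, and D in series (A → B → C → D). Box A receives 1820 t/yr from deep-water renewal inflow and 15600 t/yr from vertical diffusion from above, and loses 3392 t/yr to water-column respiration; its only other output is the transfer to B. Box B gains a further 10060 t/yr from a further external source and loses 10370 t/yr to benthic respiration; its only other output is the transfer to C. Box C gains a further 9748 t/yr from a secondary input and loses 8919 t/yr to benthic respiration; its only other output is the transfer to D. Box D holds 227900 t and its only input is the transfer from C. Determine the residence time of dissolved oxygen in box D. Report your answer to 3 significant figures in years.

Box A: F(A→B) = (1820 + 15600) − 3392 = 14028 t/yr.
Box B: F(B→C) = (14028 + 10060) − 10370 = 13718 t/yr.
Box C: F(C→D) = (13718 + 9748) − 8919 = 14547 t/yr.
Box D throughput = its input = 14547 t/yr; τ = 227900 / 14547 = 15.67 yr.

15.7 yr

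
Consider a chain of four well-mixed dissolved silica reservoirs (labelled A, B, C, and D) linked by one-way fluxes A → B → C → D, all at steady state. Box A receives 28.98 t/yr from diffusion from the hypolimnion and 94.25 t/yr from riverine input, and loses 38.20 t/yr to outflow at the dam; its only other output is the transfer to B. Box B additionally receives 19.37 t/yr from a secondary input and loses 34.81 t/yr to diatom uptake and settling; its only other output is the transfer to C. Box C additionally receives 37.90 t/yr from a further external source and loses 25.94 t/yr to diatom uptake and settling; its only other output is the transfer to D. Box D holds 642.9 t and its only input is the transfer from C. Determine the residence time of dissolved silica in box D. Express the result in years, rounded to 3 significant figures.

Box A: F(A→B) = (28.98 + 94.25) − 38.20 = 85.030 t/yr.
Box B: F(B→C) = (85.030 + 19.37) − 34.81 = 69.590 t/yr.
Box C: F(C→D) = (69.590 + 37.90) − 25.94 = 81.550 t/yr.
Box D throughput = its input = 81.550 t/yr; τ = 642.9 / 81.550 = 7.884 yr.

7.88 yr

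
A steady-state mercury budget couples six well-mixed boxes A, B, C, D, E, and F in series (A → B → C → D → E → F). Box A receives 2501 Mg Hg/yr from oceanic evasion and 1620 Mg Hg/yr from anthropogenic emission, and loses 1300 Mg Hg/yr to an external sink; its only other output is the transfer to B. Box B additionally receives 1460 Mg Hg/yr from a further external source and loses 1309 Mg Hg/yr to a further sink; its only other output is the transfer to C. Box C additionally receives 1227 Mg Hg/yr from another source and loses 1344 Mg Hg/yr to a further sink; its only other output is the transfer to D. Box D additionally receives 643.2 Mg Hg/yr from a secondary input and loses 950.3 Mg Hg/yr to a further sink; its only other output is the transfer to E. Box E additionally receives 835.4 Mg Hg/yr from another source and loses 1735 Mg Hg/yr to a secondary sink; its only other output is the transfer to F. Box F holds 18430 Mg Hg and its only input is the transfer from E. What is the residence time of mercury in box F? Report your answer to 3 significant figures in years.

Box A: F(A→B) = (2501 + 1620) − 1300 = 2821.0 Mg Hg/yr.
Box B: F(B→C) = (2821.0 + 1460) − 1309 = 2972.0 Mg Hg/yr.
Box C: F(C→D) = (2972.0 + 1227) − 1344 = 2855.0 Mg Hg/yr.
Box D: F(D→E) = (2855.0 + 643.2) − 950.3 = 2547.9 Mg Hg/yr.
Box E: F(E→F) = (2547.9 + 835.4) − 1735 = 1648.3 Mg Hg/yr.
Box F throughput = its input = 1648.3 Mg Hg/yr; τ = 18430 / 1648.3 = 11.18 yr.

11.2 yr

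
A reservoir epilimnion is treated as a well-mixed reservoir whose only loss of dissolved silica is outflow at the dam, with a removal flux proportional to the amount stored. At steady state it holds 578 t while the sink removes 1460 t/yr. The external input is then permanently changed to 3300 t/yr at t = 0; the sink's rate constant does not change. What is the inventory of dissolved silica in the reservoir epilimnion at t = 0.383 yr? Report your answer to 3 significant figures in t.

1030 t

Residence time τ = M₀/F₀ = 0.3959 yr. The eventual steady state is M_∞ = M₀·(F₁/F₀) = 578 × 3300/1460 = 1306.4 t.
The anomaly ΔM(t) = M(t) − M_∞ decays as ΔM₀·e^(−t/τ) with ΔM₀ = 578 − 1306.4 = −728.4 t.
At t = 0.383 yr, e^(−t/τ) = e^(−0.9674) = 0.3801, so ΔM = −276.8 t and M = 1306.4 − 276.8 = 1029.6 t.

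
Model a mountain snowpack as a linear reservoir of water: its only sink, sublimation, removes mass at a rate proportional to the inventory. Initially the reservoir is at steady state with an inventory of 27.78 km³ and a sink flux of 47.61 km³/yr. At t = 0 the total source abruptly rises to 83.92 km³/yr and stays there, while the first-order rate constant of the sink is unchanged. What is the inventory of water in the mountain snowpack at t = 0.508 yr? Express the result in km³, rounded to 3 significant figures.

τ = M₀/F₀ = 27.78/47.61 = 0.5835 yr; rate constant k = 1/τ.
New steady state M_∞ = F₁/k = F₁·τ = 83.92 × 0.5835 = 48.967 km³.
M(t) = M_∞ + (M₀ − M_∞)·e^(−t/τ); t/τ = 0.508/0.5835 = 0.8706, so e^(−t/τ) = 0.4187.
M(t) = 48.967 − 21.19 × 0.4187 = 40.096 km³.

40.1 km³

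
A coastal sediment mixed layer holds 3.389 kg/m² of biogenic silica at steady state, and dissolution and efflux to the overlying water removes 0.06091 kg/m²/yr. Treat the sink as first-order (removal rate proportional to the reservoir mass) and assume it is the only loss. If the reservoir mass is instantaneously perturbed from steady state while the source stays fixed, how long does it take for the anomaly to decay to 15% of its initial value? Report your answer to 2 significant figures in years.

110 yr

For a linear reservoir the anomaly decays as exp(−t/τ) with τ = M/F = 3.389/0.06091 = 55.64 yr.
exp(−t/τ) = 0.15 ⇒ t = −τ ln(0.15) = 55.64 × 1.897 = 105.6 yr.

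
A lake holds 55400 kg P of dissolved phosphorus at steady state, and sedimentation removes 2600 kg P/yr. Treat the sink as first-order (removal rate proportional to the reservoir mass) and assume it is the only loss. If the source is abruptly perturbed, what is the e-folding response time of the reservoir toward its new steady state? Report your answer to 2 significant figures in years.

21 yr

For a linear reservoir the response time equals the residence time τ = M/F.
τ = 55400 / 2600 = 21.31 yr.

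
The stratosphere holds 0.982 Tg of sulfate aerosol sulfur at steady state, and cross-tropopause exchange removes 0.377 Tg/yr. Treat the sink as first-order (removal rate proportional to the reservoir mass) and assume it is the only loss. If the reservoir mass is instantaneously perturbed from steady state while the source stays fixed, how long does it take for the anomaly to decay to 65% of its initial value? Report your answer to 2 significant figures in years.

For a linear reservoir the anomaly decays as exp(−t/τ) with τ = M/F = 0.982/0.377 = 2.605 yr.
exp(−t/τ) = 0.65 ⇒ t = −τ ln(0.65) = 2.605 × 0.4308 = 1.122 yr.

1.1 yr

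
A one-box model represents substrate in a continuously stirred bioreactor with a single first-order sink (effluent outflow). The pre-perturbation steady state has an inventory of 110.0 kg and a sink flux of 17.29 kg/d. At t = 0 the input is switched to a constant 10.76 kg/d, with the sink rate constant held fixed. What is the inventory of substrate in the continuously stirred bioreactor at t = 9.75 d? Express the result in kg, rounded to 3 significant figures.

τ = M₀/F₀ = 110.0/17.29 = 6.362 d; rate constant k = 1/τ.
New steady state M_∞ = F₁/k = F₁·τ = 10.76 × 6.362 = 68.456 kg.
M(t) = M_∞ + (M₀ − M_∞)·e^(−t/τ); t/τ = 9.75/6.362 = 1.533, so e^(−t/τ) = 0.2160.
M(t) = 68.456 + 41.54 × 0.2160 = 77.429 kg.

77.4 kg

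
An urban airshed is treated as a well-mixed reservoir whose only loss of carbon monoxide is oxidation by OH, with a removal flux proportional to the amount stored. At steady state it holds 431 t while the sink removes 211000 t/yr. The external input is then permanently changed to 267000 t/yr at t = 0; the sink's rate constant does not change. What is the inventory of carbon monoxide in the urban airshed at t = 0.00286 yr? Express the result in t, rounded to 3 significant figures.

517 t

Residence time τ = M₀/F₀ = 0.002043 yr. The eventual steady state is M_∞ = M₀·(F₁/F₀) = 431 × 267000/211000 = 545.39 t.
The anomaly ΔM(t) = M(t) − M_∞ decays as ΔM₀·e^(−t/τ) with ΔM₀ = 431 − 545.39 = −114.4 t.
At t = 0.00286 yr, e^(−t/τ) = e^(−1.400) = 0.2466, so ΔM = −28.20 t and M = 545.39 − 28.20 = 517.18 t.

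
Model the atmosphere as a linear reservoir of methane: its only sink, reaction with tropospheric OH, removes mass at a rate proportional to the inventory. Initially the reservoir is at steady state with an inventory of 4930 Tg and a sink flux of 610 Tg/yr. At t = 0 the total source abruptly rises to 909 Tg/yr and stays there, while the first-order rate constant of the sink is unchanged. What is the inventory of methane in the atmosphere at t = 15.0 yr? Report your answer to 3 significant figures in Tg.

Residence time τ = M₀/F₀ = 8.082 yr. The eventual steady state is M_∞ = M₀·(F₁/F₀) = 4930 × 909/610 = 7346.5 Tg.
The anomaly ΔM(t) = M(t) − M_∞ decays as ΔM₀·e^(−t/τ) with ΔM₀ = 4930 − 7346.5 = −2417 Tg.
At t = 15.0 yr, e^(−t/τ) = e^(−1.856) = 0.1563, so ΔM = −377.7 Tg and M = 7346.5 − 377.7 = 6968.8 Tg.

6970 Tg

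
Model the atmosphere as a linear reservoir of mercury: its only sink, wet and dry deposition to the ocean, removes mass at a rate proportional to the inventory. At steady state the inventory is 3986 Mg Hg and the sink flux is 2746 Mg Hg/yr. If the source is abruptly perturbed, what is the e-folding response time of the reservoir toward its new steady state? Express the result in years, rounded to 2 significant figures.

1.5 yr

For a linear reservoir the response time equals the residence time τ = M/F.
τ = 3986 / 2746 = 1.452 yr.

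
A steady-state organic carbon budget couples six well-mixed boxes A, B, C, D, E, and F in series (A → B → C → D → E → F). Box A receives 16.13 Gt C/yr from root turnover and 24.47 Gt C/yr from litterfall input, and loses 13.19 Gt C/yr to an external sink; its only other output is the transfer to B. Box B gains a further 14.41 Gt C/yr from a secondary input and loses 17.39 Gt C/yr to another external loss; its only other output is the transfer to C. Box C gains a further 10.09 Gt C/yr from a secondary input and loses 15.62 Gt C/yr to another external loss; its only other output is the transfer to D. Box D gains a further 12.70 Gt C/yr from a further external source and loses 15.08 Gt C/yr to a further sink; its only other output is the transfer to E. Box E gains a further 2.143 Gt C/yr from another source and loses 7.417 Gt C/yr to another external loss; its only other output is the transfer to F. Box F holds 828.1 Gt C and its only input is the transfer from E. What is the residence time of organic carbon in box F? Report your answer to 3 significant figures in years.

73.6 yr

Box A: F(A→B) = (16.13 + 24.47) − 13.19 = 27.410 Gt C/yr.
Box B: F(B→C) = (27.410 + 14.41) − 17.39 = 24.430 Gt C/yr.
Box C: F(C→D) = (24.430 + 10.09) − 15.62 = 18.900 Gt C/yr.
Box D: F(D→E) = (18.900 + 12.70) − 15.08 = 16.520 Gt C/yr.
Box E: F(E→F) = (16.520 + 2.143) − 7.417 = 11.246 Gt C/yr.
Box F throughput = its input = 11.246 Gt C/yr; τ = 828.1 / 11.246 = 73.64 yr.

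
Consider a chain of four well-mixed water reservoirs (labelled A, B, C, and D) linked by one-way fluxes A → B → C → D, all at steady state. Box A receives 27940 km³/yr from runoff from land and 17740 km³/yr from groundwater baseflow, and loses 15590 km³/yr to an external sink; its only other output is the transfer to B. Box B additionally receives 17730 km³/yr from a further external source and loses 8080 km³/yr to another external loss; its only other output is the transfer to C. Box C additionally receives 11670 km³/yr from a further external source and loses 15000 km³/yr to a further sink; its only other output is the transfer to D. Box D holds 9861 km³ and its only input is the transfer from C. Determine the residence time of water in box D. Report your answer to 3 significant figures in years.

Box A: F(A→B) = (27940 + 17740) − 15590 = 30090 km³/yr.
Box B: F(B→C) = (30090 + 17730) − 8080 = 39740 km³/yr.
Box C: F(C→D) = (39740 + 11670) − 15000 = 36410 km³/yr.
Box D throughput = its input = 36410 km³/yr; τ = 9861 / 36410 = 0.2708 yr.

0.271 yr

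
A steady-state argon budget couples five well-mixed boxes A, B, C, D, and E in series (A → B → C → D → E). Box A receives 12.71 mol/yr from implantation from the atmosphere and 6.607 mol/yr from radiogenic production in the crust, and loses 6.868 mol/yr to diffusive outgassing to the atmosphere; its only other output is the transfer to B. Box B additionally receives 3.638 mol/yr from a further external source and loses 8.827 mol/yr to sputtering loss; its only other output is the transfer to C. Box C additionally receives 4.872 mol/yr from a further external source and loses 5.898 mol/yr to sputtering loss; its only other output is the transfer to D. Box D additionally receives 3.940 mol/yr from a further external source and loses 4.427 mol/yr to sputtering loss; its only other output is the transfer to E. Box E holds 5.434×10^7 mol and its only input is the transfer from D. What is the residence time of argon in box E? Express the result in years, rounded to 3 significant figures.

9.46×10^6 yr

Box A: F(A→B) = (12.71 + 6.607) − 6.868 = 12.449 mol/yr.
Box B: F(B→C) = (12.449 + 3.638) − 8.827 = 7.2600 mol/yr.
Box C: F(C→D) = (7.2600 + 4.872) − 5.898 = 6.2340 mol/yr.
Box D: F(D→E) = (6.2340 + 3.940) − 4.427 = 5.7470 mol/yr.
Box E throughput = its input = 5.7470 mol/yr; τ = 5.434×10^7 / 5.7470 = 9.455×10^6 yr.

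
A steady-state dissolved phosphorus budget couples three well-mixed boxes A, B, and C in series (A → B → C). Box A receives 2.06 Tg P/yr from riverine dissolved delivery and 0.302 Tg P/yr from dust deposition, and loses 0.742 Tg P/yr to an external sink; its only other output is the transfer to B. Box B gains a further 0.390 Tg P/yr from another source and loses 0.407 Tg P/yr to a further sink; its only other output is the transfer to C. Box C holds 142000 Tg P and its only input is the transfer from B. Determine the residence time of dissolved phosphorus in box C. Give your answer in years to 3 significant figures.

Box A: F(A→B) = (2.06 + 0.302) − 0.742 = 1.6200 Tg P/yr.
Box B: F(B→C) = (1.6200 + 0.390) − 0.407 = 1.6030 Tg P/yr.
Box C throughput = its input = 1.6030 Tg P/yr; τ = 142000 / 1.6030 = 88580 yr.

88600 yr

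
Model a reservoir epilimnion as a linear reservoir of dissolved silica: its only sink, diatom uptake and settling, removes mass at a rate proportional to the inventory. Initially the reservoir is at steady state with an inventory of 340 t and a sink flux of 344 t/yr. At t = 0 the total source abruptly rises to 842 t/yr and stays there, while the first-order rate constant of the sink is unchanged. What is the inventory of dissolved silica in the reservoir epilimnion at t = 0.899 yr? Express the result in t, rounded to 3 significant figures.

Residence time τ = M₀/F₀ = 0.9884 yr. The eventual steady state is M_∞ = M₀·(F₁/F₀) = 340 × 842/344 = 832.21 t.
The anomaly ΔM(t) = M(t) − M_∞ decays as ΔM₀·e^(−t/τ) with ΔM₀ = 340 − 832.21 = −492.2 t.
At t = 0.899 yr, e^(−t/τ) = e^(−0.9096) = 0.4027, so ΔM = −198.2 t and M = 832.21 − 198.2 = 634.00 t.

634 t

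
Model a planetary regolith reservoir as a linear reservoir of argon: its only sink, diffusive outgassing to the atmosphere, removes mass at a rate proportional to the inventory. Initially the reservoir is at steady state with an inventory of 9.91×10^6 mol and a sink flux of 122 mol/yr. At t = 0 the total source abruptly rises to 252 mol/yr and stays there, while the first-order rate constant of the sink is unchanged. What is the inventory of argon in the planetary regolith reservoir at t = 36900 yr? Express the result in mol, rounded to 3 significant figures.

1.38×10^7 mol

Residence time τ = M₀/F₀ = 81230 yr. The eventual steady state is M_∞ = M₀·(F₁/F₀) = 9.91×10^6 × 252/122 = 2.0470×10^7 mol.
The anomaly ΔM(t) = M(t) − M_∞ decays as ΔM₀·e^(−t/τ) with ΔM₀ = 9.91×10^6 − 2.0470×10^7 = −1.056×10^7 mol.
At t = 36900 yr, e^(−t/τ) = e^(−0.4543) = 0.6349, so ΔM = −6.705×10^6 mol and M = 2.0470×10^7 − 6.705×10^6 = 1.3765×10^7 mol.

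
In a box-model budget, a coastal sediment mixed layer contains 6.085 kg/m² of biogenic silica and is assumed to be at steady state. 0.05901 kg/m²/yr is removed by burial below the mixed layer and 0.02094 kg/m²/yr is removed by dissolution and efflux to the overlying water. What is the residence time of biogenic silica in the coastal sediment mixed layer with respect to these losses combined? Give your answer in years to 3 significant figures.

76.1 yr

Total removal = 0.05901 + 0.02094 = 0.079950 kg/m²/yr.
τ = M / ΣF_out = 6.085 / 0.079950 = 76.11 yr.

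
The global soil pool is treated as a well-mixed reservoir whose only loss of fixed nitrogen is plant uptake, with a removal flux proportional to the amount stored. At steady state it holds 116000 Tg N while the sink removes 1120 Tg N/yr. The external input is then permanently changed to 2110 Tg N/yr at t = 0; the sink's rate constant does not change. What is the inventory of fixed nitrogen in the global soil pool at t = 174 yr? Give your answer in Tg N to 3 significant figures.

Residence time τ = M₀/F₀ = 103.6 yr. The eventual steady state is M_∞ = M₀·(F₁/F₀) = 116000 × 2110/1120 = 218540 Tg N.
The anomaly ΔM(t) = M(t) − M_∞ decays as ΔM₀·e^(−t/τ) with ΔM₀ = 116000 − 218540 = −102500 Tg N.
At t = 174 yr, e^(−t/τ) = e^(−1.680) = 0.1864, so ΔM = −19110 Tg N and M = 218540 − 19110 = 199430 Tg N.

199000 Tg N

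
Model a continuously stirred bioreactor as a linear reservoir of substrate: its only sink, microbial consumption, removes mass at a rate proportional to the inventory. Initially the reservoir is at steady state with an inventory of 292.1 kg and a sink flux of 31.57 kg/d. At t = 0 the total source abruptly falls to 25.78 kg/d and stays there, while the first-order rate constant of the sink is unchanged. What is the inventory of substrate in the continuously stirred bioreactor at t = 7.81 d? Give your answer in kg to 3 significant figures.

262 kg

The sink rate constant is k = F₀/M₀ = 31.57/292.1 = 0.1081 d⁻¹.
Solving dM/dt = F₁ − kM with M(0) = M₀ gives M(t) = F₁/k + (M₀ − F₁/k)·e^(−kt).
F₁/k = 25.78/0.1081 = 238.53 kg; kt = 0.1081 × 7.81 = 0.8441, e^(−kt) = 0.4299.
M(7.81) = 238.53 + (292.1 − 238.53) × 0.4299 = 238.53 + 23.03 = 261.56 kg.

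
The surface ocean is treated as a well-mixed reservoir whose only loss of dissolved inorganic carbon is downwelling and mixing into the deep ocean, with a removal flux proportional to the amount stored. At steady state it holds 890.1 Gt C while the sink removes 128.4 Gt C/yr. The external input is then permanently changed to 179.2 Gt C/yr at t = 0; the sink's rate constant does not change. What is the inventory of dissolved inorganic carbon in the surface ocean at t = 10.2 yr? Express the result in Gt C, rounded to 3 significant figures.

τ = M₀/F₀ = 890.1/128.4 = 6.932 yr; rate constant k = 1/τ.
New steady state M_∞ = F₁/k = F₁·τ = 179.2 × 6.932 = 1242.3 Gt C.
M(t) = M_∞ + (M₀ − M_∞)·e^(−t/τ); t/τ = 10.2/6.932 = 1.471, so e^(−t/τ) = 0.2296.
M(t) = 1242.3 − 352.2 × 0.2296 = 1161.4 Gt C.

1160 Gt C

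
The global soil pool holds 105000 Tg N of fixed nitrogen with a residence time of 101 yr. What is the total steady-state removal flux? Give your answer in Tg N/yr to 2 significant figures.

F = M / τ = 105000 / 101 = 1040 Tg N/yr.

1000 Tg N/yr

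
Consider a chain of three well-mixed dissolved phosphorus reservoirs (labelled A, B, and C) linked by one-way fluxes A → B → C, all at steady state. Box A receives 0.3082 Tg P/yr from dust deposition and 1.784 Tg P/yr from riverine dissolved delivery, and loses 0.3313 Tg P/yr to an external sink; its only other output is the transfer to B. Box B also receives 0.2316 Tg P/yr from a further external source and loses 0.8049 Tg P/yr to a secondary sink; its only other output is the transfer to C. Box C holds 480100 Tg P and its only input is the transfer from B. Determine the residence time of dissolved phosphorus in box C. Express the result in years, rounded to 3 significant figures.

Box A: F(A→B) = (0.3082 + 1.784) − 0.3313 = 1.7609 Tg P/yr.
Box B: F(B→C) = (1.7609 + 0.2316) − 0.8049 = 1.1876 Tg P/yr.
Box C throughput = its input = 1.1876 Tg P/yr; τ = 480100 / 1.1876 = 404300 yr.

404000 yr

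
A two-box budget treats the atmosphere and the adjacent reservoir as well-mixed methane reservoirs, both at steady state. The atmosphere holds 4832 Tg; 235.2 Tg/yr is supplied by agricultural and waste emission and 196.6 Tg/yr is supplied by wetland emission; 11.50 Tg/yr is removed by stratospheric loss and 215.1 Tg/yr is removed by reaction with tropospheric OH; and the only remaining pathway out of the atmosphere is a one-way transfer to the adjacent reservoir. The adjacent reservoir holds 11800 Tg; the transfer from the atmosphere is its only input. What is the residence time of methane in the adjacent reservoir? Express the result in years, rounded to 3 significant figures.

Balance the atmosphere: ΣF_in = 235.2 + 196.6 = 431.80 Tg/yr.
Transfer to the adjacent reservoir = ΣF_in − (11.50 + 215.1) = 205.20 Tg/yr.
At steady state the output of the adjacent reservoir equals its input, 205.20 Tg/yr.
τ = M / F = 11800 / 205.20 = 57.50 yr.

57.5 yr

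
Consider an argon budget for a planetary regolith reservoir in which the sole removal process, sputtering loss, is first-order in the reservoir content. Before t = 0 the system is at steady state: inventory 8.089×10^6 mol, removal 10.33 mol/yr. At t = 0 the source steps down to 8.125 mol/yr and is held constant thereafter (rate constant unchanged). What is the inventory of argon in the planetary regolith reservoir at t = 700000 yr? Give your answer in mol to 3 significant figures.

The sink rate constant is k = F₀/M₀ = 10.33/8.089×10^6 = 1.277×10^-6 yr⁻¹.
Solving dM/dt = F₁ − kM with M(0) = M₀ gives M(t) = F₁/k + (M₀ − F₁/k)·e^(−kt).
F₁/k = 8.125/1.277×10^-6 = 6.3624×10^6 mol; kt = 1.277×10^-6 × 700000 = 0.8939, e^(−kt) = 0.4090.
M(700000) = 6.3624×10^6 + (8.089×10^6 − 6.3624×10^6) × 0.4090 = 6.3624×10^6 + 706300 = 7.0686×10^6 mol.

7.07×10^6 mol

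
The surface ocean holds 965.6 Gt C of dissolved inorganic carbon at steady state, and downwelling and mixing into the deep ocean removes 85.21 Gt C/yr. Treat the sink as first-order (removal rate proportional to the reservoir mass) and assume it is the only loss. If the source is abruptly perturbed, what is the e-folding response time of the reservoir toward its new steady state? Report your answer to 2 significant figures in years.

11 yr

For a linear reservoir the response time equals the residence time τ = M/F.
τ = 965.6 / 85.21 = 11.33 yr.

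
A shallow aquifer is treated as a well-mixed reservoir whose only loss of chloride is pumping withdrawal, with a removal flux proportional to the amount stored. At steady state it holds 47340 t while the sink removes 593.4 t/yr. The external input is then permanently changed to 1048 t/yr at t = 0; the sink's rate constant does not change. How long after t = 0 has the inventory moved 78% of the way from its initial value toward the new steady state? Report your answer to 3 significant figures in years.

τ = M₀/F₀ = 47340/593.4 = 79.78 yr.
The remaining gap fraction is e^(−t/τ); 78% covered ⇒ e^(−t/τ) = 0.220.
t = −τ ln(0.220) = 79.78 × 1.514 = 120.8 yr.

121 yr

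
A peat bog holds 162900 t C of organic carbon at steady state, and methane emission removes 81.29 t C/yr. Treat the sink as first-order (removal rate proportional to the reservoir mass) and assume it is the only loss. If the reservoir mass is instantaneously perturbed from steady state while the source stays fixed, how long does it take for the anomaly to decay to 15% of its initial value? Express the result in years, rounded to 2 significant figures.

3800 yr

For a linear reservoir the anomaly decays as exp(−t/τ) with τ = M/F = 162900/81.29 = 2004 yr.
exp(−t/τ) = 0.15 ⇒ t = −τ ln(0.15) = 2004 × 1.897 = 3802 yr.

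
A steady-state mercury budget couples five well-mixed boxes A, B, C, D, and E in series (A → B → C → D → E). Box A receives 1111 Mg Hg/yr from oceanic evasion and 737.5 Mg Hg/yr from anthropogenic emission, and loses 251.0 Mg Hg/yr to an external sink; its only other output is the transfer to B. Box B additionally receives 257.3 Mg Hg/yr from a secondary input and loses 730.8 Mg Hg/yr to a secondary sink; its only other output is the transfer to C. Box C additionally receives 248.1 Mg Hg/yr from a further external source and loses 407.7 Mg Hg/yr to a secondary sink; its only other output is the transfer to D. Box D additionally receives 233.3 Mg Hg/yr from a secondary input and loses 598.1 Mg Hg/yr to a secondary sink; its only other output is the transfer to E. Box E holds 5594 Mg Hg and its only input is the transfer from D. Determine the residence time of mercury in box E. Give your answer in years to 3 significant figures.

9.33 yr

Box A: F(A→B) = (1111 + 737.5) − 251.0 = 1597.5 Mg Hg/yr.
Box B: F(B→C) = (1597.5 + 257.3) − 730.8 = 1124.0 Mg Hg/yr.
Box C: F(C→D) = (1124.0 + 248.1) − 407.7 = 964.40 Mg Hg/yr.
Box D: F(D→E) = (964.40 + 233.3) − 598.1 = 599.60 Mg Hg/yr.
Box E throughput = its input = 599.60 Mg Hg/yr; τ = 5594 / 599.60 = 9.330 yr.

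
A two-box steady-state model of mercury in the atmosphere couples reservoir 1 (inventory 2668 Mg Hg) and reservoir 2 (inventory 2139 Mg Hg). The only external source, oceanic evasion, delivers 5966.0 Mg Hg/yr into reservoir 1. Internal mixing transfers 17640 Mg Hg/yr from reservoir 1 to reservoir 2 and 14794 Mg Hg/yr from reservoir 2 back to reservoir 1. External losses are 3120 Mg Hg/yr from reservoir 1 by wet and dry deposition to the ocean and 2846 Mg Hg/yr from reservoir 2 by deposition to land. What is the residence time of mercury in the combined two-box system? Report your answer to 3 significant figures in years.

Residence time in the combined system uses the total inventory and the total *external* removal — internal exchanges between the two boxes cancel.
M_total = 2668 + 2139 = 4807.0 Mg Hg.
ΣF_external_out = 3120 + 2846 = 5966.0 Mg Hg/yr.
τ = M_total / ΣF_ext = 4807.0 / 5966.0 = 0.8057 yr.

0.806 yr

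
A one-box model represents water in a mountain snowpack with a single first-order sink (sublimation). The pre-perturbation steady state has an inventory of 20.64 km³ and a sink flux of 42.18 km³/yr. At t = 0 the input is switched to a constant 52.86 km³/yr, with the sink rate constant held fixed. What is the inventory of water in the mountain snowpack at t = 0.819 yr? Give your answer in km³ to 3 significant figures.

24.9 km³

Residence time τ = M₀/F₀ = 0.4893 yr. The eventual steady state is M_∞ = M₀·(F₁/F₀) = 20.64 × 52.86/42.18 = 25.866 km³.
The anomaly ΔM(t) = M(t) − M_∞ decays as ΔM₀·e^(−t/τ) with ΔM₀ = 20.64 − 25.866 = −5.226 km³.
At t = 0.819 yr, e^(−t/τ) = e^(−1.674) = 0.1875, so ΔM = −0.9801 km³ and M = 25.866 − 0.9801 = 24.886 km³.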